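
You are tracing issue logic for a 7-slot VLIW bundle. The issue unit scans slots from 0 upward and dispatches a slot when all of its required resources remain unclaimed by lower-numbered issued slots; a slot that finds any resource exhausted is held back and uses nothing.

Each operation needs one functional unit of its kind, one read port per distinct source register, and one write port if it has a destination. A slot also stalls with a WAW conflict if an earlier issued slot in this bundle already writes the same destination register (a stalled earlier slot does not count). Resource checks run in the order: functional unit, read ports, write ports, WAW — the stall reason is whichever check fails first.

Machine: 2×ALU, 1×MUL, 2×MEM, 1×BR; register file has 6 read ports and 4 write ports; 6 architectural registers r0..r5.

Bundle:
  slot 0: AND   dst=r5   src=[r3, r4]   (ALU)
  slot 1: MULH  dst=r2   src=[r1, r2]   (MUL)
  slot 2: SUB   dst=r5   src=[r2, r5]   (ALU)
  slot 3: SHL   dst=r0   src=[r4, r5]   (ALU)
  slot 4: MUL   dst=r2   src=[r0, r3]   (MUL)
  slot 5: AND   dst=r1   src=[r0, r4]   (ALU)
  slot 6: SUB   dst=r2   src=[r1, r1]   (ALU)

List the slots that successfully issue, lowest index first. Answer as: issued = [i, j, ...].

  0. ALU→r5 ⇒ go  {1A/1Mu/2Ld/1B | 4r 3w}
  1. MUL→r2 ⇒ go  {1A/0Mu/2Ld/1B | 2r 2w}
  2. ALU→r5 ⇒ no(WAW)  {1A/0Mu/2Ld/1B | 2r 2w}
  3. ALU→r0 ⇒ go  {0A/0Mu/2Ld/1B | 0r 1w}
  4. MUL→r2 ⇒ no(FU)  {0A/0Mu/2Ld/1B | 0r 1w}
  5. ALU→r1 ⇒ no(FU)  {0A/0Mu/2Ld/1B | 0r 1w}
  6. ALU→r2 ⇒ no(FU)  {0A/0Mu/2Ld/1B | 0r 1w}

issued = [0, 1, 3]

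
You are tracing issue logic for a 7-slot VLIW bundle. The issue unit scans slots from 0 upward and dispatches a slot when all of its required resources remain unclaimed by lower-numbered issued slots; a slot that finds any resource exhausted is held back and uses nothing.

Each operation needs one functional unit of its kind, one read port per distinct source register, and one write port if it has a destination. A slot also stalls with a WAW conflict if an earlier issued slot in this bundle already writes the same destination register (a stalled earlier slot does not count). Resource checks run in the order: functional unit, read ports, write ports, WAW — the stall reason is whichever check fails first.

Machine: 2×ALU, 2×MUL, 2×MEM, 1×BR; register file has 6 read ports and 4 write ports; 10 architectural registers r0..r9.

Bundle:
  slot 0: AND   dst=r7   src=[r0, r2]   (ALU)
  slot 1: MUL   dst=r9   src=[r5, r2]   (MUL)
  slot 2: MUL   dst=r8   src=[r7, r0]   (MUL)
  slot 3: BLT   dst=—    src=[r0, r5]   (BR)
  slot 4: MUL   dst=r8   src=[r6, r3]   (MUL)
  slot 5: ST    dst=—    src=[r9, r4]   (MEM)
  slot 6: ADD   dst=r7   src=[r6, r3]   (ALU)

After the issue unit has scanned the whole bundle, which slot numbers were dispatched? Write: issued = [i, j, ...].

slot 0 (ALU): ISSUE — free A1,Mu2,Ld2,B1 rp4 wp3
slot 1 (MUL): ISSUE — free A1,Mu1,Ld2,B1 rp2 wp2
slot 2 (MUL): ISSUE — free A1,Mu0,Ld2,B1 rp0 wp1
slot 3 (BR): stall RD_PORT — free A1,Mu0,Ld2,B1 rp0 wp1
slot 4 (MUL): stall FU — free A1,Mu0,Ld2,B1 rp0 wp1
slot 5 (MEM): stall RD_PORT — free A1,Mu0,Ld2,B1 rp0 wp1
slot 6 (ALU): stall RD_PORT — free A1,Mu0,Ld2,B1 rp0 wp1

issued = [0, 1, 2]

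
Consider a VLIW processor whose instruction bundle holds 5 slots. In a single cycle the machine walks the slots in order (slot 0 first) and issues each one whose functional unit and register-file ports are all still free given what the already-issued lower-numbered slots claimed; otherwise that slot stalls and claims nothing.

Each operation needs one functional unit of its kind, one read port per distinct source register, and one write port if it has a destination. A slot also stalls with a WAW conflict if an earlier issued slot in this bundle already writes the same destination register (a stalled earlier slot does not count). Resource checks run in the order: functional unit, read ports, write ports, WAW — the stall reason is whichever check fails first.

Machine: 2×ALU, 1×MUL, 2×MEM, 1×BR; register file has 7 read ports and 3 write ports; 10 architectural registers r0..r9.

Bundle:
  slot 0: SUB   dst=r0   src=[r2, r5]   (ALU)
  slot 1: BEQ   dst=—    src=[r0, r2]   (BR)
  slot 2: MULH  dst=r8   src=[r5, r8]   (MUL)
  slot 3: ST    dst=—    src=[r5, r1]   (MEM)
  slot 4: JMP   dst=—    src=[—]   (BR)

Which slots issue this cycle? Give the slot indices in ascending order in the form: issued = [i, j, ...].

  0. ALU→r0 ⇒ go  {1A/1Mu/2Ld/1B | 5r 2w}
  1. BR ⇒ go  {1A/1Mu/2Ld/0B | 3r 2w}
  2. MUL→r8 ⇒ go  {1A/0Mu/2Ld/0B | 1r 1w}
  3. MEM ⇒ no(RD_PORT)  {1A/0Mu/2Ld/0B | 1r 1w}
  4. BR ⇒ no(FU)  {1A/0Mu/2Ld/0B | 1r 1w}

issued = [0, 1, 2]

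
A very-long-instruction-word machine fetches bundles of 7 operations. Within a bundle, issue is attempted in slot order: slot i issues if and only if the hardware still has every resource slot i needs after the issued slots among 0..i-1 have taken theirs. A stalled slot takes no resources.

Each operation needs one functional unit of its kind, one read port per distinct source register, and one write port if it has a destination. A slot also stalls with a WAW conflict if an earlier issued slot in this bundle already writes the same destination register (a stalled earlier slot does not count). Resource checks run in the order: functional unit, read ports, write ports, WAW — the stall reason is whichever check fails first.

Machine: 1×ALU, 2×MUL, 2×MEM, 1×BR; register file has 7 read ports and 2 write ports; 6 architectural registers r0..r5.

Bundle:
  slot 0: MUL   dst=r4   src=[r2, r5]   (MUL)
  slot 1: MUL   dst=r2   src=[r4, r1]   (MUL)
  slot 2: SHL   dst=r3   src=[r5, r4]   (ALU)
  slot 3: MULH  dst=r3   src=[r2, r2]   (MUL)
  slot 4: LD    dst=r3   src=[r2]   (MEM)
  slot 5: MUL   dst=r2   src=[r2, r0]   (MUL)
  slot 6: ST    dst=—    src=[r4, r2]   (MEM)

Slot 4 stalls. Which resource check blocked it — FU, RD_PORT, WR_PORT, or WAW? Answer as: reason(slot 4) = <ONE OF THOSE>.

[0] MUL needs rd=2 wr=1: ok; after: ALU=1 MUL=1 MEM=2 BR=1, R=5, W=1
[1] MUL needs rd=2 wr=1: ok; after: ALU=1 MUL=0 MEM=2 BR=1, R=3, W=0
[2] ALU needs rd=2 wr=1: WR_PORT; after: ALU=1 MUL=0 MEM=2 BR=1, R=3, W=0
[3] MUL needs rd=1 wr=1: FU; after: ALU=1 MUL=0 MEM=2 BR=1, R=3, W=0
[4] MEM needs rd=1 wr=1: WR_PORT; after: ALU=1 MUL=0 MEM=2 BR=1, R=3, W=0
[5] MUL needs rd=2 wr=1: FU; after: ALU=1 MUL=0 MEM=2 BR=1, R=3, W=0
[6] MEM needs rd=2 wr=0: ok; after: ALU=1 MUL=0 MEM=1 BR=1, R=1, W=0

reason(slot 4) = WR_PORT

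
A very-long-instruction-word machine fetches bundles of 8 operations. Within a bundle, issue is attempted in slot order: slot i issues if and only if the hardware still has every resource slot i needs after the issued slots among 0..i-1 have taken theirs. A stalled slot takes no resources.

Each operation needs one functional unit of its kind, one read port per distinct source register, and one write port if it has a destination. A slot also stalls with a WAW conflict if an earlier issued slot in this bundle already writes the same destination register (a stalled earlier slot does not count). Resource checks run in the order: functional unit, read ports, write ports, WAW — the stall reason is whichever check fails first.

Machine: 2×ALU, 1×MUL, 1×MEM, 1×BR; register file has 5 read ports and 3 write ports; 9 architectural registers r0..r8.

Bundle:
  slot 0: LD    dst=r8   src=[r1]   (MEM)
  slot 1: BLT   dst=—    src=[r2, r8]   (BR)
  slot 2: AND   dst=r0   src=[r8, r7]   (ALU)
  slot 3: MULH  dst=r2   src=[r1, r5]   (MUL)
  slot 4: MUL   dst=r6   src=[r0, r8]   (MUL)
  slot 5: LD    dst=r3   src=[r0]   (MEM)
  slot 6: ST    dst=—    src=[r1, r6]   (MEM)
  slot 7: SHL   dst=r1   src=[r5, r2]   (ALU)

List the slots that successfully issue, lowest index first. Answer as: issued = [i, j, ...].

slot 0 (MEM): ISSUE — free A2,Mu1,Ld0,B1 rp4 wp2
slot 1 (BR): ISSUE — free A2,Mu1,Ld0,B0 rp2 wp2
slot 2 (ALU): ISSUE — free A1,Mu1,Ld0,B0 rp0 wp1
slot 3 (MUL): stall RD_PORT — free A1,Mu1,Ld0,B0 rp0 wp1
slot 4 (MUL): stall RD_PORT — free A1,Mu1,Ld0,B0 rp0 wp1
slot 5 (MEM): stall FU — free A1,Mu1,Ld0,B0 rp0 wp1
slot 6 (MEM): stall FU — free A1,Mu1,Ld0,B0 rp0 wp1
slot 7 (ALU): stall RD_PORT — free A1,Mu1,Ld0,B0 rp0 wp1

issued = [0, 1, 2]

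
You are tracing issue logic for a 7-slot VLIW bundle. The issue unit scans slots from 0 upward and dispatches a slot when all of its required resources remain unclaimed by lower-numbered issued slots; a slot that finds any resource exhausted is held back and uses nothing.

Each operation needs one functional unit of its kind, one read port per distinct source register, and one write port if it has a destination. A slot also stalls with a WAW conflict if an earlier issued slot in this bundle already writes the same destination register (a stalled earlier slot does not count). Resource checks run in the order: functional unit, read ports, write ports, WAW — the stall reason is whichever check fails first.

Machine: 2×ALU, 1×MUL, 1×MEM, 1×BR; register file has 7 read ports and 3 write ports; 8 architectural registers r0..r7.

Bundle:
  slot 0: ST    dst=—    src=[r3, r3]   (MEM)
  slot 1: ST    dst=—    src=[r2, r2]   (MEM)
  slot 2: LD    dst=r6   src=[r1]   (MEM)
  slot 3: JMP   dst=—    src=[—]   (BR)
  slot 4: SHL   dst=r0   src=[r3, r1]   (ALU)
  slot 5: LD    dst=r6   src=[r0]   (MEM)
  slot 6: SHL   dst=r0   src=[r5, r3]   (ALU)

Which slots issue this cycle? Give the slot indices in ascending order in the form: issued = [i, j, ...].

[0] MEM needs rd=1 wr=0: ok; after: ALU=2 MUL=1 MEM=0 BR=1, R=6, W=3
[1] MEM needs rd=1 wr=0: FU; after: ALU=2 MUL=1 MEM=0 BR=1, R=6, W=3
[2] MEM needs rd=1 wr=1: FU; after: ALU=2 MUL=1 MEM=0 BR=1, R=6, W=3
[3] BR needs rd=0 wr=0: ok; after: ALU=2 MUL=1 MEM=0 BR=0, R=6, W=3
[4] ALU needs rd=2 wr=1: ok; after: ALU=1 MUL=1 MEM=0 BR=0, R=4, W=2
[5] MEM needs rd=1 wr=1: FU; after: ALU=1 MUL=1 MEM=0 BR=0, R=4, W=2
[6] ALU needs rd=2 wr=1: WAW; after: ALU=1 MUL=1 MEM=0 BR=0, R=4, W=2

issued = [0, 3, 4]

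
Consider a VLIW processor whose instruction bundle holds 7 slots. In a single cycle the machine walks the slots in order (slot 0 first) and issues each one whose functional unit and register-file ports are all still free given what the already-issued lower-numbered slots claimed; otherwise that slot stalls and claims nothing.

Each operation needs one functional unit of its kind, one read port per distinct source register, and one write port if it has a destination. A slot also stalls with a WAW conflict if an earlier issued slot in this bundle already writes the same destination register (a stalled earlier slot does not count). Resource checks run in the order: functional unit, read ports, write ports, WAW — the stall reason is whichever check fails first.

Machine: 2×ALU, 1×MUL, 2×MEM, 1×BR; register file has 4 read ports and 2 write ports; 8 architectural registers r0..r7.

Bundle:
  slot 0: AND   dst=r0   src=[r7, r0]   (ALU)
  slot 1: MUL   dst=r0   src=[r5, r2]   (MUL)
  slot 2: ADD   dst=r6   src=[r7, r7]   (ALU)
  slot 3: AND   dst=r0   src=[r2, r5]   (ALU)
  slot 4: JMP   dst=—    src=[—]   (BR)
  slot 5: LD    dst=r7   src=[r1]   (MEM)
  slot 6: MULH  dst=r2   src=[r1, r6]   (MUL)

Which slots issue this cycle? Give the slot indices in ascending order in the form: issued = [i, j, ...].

slot 0 (ALU): ISSUE — free A1,Mu1,Ld2,B1 rp2 wp1
slot 1 (MUL): stall WAW — free A1,Mu1,Ld2,B1 rp2 wp1
slot 2 (ALU): ISSUE — free A0,Mu1,Ld2,B1 rp1 wp0
slot 3 (ALU): stall FU — free A0,Mu1,Ld2,B1 rp1 wp0
slot 4 (BR): ISSUE — free A0,Mu1,Ld2,B0 rp1 wp0
slot 5 (MEM): stall WR_PORT — free A0,Mu1,Ld2,B0 rp1 wp0
slot 6 (MUL): stall RD_PORT — free A0,Mu1,Ld2,B0 rp1 wp0

issued = [0, 2, 4]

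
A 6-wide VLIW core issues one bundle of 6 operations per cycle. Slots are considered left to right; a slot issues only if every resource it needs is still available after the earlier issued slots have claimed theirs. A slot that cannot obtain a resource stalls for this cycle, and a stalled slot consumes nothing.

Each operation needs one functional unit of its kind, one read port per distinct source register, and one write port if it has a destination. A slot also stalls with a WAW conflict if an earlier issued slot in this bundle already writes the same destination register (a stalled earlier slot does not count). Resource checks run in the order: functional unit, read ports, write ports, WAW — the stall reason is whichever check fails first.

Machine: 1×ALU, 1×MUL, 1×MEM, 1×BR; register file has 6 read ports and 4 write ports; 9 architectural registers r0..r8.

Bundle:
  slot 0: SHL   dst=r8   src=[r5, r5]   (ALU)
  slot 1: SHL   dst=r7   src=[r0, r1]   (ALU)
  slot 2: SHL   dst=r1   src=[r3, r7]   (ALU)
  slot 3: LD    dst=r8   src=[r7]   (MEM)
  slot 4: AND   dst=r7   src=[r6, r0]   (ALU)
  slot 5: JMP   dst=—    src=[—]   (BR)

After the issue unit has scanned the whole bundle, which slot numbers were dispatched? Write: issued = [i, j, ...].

issued = [0, 5]

  0. ALU→r8 ⇒ go  {0A/1Mu/1Ld/1B | 5r 3w}
  1. ALU→r7 ⇒ no(FU)  {0A/1Mu/1Ld/1B | 5r 3w}
  2. ALU→r1 ⇒ no(FU)  {0A/1Mu/1Ld/1B | 5r 3w}
  3. MEM→r8 ⇒ no(WAW)  {0A/1Mu/1Ld/1B | 5r 3w}
  4. ALU→r7 ⇒ no(FU)  {0A/1Mu/1Ld/1B | 5r 3w}
  5. BR ⇒ go  {0A/1Mu/1Ld/0B | 5r 3w}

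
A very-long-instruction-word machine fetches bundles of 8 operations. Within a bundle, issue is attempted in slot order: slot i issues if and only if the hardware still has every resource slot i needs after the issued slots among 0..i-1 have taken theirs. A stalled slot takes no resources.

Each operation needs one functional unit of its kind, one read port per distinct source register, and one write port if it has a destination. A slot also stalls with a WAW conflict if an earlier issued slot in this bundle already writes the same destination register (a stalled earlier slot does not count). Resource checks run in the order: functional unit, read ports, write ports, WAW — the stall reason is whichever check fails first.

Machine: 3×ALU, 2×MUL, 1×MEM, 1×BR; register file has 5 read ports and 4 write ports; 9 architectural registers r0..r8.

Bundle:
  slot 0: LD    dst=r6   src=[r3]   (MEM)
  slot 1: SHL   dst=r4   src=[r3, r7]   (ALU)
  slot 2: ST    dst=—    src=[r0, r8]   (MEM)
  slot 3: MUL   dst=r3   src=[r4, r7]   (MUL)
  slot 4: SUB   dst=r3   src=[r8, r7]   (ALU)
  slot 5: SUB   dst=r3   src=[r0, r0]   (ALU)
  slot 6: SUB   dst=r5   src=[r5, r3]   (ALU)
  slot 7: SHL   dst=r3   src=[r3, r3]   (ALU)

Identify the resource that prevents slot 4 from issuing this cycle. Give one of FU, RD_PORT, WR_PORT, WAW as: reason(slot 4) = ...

reason(slot 4) = RD_PORT

(0) want 1×MEM +1rd +1wr — yes → AL3|MU2|ME0|BR1|rd4|wr3
(1) want 1×ALU +2rd +1wr — yes → AL2|MU2|ME0|BR1|rd2|wr2
(2) want 1×MEM +2rd +0wr — FU → AL2|MU2|ME0|BR1|rd2|wr2
(3) want 1×MUL +2rd +1wr — yes → AL2|MU1|ME0|BR1|rd0|wr1
(4) want 1×ALU +2rd +1wr — RD_PORT → AL2|MU1|ME0|BR1|rd0|wr1
(5) want 1×ALU +1rd +1wr — RD_PORT → AL2|MU1|ME0|BR1|rd0|wr1
(6) want 1×ALU +2rd +1wr — RD_PORT → AL2|MU1|ME0|BR1|rd0|wr1
(7) want 1×ALU +1rd +1wr — RD_PORT → AL2|MU1|ME0|BR1|rd0|wr1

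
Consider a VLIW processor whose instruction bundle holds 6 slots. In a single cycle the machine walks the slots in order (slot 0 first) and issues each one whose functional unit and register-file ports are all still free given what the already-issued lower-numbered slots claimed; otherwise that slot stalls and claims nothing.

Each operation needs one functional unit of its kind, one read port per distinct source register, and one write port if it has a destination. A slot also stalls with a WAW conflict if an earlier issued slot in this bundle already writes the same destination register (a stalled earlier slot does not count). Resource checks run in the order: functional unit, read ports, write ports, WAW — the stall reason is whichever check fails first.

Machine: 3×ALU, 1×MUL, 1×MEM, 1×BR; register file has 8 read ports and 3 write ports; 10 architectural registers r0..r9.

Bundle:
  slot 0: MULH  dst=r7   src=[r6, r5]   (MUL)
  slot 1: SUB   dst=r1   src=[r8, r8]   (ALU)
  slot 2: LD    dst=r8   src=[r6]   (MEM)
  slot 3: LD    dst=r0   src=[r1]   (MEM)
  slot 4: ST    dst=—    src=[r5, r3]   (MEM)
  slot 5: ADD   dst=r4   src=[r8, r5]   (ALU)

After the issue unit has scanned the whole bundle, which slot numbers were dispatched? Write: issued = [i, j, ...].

issued = [0, 1, 2]

#0 MUL src=r6,r5 dispatched  <A:3 Mu:0 Ld:1 B:1 rd:6 wr:2>
#1 ALU src=r8,r8 dispatched  <A:2 Mu:0 Ld:1 B:1 rd:5 wr:1>
#2 MEM src=r6 dispatched  <A:2 Mu:0 Ld:0 B:1 rd:4 wr:0>
#3 MEM src=r1 held:FU  <A:2 Mu:0 Ld:0 B:1 rd:4 wr:0>
#4 MEM src=r5,r3 held:FU  <A:2 Mu:0 Ld:0 B:1 rd:4 wr:0>
#5 ALU src=r8,r5 held:WR_PORT  <A:2 Mu:0 Ld:0 B:1 rd:4 wr:0>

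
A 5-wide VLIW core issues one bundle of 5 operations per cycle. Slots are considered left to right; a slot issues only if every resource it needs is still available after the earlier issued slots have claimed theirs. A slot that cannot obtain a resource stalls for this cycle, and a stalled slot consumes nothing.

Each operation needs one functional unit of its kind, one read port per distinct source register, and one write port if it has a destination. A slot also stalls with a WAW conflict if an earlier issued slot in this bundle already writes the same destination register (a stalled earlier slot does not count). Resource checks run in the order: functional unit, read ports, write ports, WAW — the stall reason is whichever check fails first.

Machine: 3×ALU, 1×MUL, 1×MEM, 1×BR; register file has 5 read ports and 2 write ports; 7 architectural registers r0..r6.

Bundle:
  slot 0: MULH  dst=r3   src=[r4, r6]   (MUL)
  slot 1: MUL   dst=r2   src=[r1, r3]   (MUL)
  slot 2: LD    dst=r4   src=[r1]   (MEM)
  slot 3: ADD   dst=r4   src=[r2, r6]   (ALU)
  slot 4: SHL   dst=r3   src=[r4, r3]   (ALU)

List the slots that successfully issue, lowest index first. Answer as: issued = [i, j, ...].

  0. MUL→r3 ⇒ go  {3A/0Mu/1Ld/1B | 3r 1w}
  1. MUL→r2 ⇒ no(FU)  {3A/0Mu/1Ld/1B | 3r 1w}
  2. MEM→r4 ⇒ go  {3A/0Mu/0Ld/1B | 2r 0w}
  3. ALU→r4 ⇒ no(WR_PORT)  {3A/0Mu/0Ld/1B | 2r 0w}
  4. ALU→r3 ⇒ no(WR_PORT)  {3A/0Mu/0Ld/1B | 2r 0w}

issued = [0, 2]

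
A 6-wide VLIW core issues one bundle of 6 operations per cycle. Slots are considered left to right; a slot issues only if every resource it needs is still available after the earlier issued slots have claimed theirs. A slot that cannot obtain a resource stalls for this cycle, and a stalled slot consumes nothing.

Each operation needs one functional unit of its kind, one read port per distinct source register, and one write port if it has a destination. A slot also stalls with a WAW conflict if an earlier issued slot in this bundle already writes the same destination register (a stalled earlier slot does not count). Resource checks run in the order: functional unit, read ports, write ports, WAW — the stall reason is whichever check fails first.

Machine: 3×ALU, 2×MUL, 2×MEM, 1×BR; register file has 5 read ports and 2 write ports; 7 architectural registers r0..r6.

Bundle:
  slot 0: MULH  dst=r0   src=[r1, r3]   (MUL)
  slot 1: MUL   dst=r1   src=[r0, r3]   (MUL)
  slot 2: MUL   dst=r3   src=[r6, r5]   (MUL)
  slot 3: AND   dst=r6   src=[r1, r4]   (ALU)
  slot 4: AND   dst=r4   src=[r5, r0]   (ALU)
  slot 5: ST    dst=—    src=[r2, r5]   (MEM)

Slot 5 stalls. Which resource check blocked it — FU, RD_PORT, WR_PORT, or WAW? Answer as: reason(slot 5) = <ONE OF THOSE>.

reason(slot 5) = RD_PORT

#0 MUL src=r1,r3 dispatched  <A:3 Mu:1 Ld:2 B:1 rd:3 wr:1>
#1 MUL src=r0,r3 dispatched  <A:3 Mu:0 Ld:2 B:1 rd:1 wr:0>
#2 MUL src=r6,r5 held:FU  <A:3 Mu:0 Ld:2 B:1 rd:1 wr:0>
#3 ALU src=r1,r4 held:RD_PORT  <A:3 Mu:0 Ld:2 B:1 rd:1 wr:0>
#4 ALU src=r5,r0 held:RD_PORT  <A:3 Mu:0 Ld:2 B:1 rd:1 wr:0>
#5 MEM src=r2,r5 held:RD_PORT  <A:3 Mu:0 Ld:2 B:1 rd:1 wr:0>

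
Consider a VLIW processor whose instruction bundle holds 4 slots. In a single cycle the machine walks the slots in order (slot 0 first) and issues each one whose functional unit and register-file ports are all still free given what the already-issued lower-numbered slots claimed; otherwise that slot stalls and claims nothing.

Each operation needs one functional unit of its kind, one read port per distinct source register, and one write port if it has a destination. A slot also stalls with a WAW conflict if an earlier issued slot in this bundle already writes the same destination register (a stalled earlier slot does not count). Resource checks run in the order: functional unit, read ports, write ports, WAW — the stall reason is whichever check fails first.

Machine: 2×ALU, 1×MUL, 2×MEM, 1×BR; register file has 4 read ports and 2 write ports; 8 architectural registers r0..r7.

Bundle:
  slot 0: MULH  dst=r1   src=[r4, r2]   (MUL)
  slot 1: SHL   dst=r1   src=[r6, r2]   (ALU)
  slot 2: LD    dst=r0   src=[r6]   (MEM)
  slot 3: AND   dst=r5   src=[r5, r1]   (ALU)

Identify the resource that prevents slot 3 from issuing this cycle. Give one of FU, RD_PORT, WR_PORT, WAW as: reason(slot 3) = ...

reason(slot 3) = RD_PORT

slot 0 (MUL): ISSUE — free A2,Mu0,Ld2,B1 rp2 wp1
slot 1 (ALU): stall WAW — free A2,Mu0,Ld2,B1 rp2 wp1
slot 2 (MEM): ISSUE — free A2,Mu0,Ld1,B1 rp1 wp0
slot 3 (ALU): stall RD_PORT — free A2,Mu0,Ld1,B1 rp1 wp0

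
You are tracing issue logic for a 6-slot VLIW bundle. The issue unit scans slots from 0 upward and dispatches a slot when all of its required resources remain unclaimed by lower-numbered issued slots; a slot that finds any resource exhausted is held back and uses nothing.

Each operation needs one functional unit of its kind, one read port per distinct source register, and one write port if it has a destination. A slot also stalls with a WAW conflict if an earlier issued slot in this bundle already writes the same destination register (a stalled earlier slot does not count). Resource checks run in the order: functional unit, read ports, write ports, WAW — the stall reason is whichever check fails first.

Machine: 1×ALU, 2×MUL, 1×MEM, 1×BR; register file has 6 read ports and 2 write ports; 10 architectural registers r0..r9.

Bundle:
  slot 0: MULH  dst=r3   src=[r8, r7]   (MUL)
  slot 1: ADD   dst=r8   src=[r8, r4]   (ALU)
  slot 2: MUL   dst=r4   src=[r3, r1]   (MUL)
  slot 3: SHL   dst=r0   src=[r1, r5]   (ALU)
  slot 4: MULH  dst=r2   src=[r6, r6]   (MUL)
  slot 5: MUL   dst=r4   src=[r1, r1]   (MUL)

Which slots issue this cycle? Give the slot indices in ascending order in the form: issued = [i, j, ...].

issued = [0, 1]

slot 0 (MUL): ISSUE — free A1,Mu1,Ld1,B1 rp4 wp1
slot 1 (ALU): ISSUE — free A0,Mu1,Ld1,B1 rp2 wp0
slot 2 (MUL): stall WR_PORT — free A0,Mu1,Ld1,B1 rp2 wp0
slot 3 (ALU): stall FU — free A0,Mu1,Ld1,B1 rp2 wp0
slot 4 (MUL): stall WR_PORT — free A0,Mu1,Ld1,B1 rp2 wp0
slot 5 (MUL): stall WR_PORT — free A0,Mu1,Ld1,B1 rp2 wp0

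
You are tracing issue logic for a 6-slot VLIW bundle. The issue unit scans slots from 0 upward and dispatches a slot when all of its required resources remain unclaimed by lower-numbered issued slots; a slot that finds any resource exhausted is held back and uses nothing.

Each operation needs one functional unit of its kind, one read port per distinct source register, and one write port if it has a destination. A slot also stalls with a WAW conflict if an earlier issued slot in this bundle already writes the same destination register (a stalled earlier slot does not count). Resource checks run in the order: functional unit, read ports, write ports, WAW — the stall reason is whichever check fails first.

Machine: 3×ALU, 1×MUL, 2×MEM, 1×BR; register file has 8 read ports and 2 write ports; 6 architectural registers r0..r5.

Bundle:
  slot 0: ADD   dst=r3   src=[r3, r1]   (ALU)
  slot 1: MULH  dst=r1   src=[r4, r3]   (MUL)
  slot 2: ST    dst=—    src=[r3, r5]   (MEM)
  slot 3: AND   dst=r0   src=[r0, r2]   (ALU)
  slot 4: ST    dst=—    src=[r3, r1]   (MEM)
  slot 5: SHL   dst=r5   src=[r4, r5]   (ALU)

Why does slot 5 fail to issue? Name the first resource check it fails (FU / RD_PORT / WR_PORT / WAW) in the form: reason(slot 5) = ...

  0. ALU→r3 ⇒ go  {2A/1Mu/2Ld/1B | 6r 1w}
  1. MUL→r1 ⇒ go  {2A/0Mu/2Ld/1B | 4r 0w}
  2. MEM ⇒ go  {2A/0Mu/1Ld/1B | 2r 0w}
  3. ALU→r0 ⇒ no(WR_PORT)  {2A/0Mu/1Ld/1B | 2r 0w}
  4. MEM ⇒ go  {2A/0Mu/0Ld/1B | 0r 0w}
  5. ALU→r5 ⇒ no(RD_PORT)  {2A/0Mu/0Ld/1B | 0r 0w}

reason(slot 5) = RD_PORT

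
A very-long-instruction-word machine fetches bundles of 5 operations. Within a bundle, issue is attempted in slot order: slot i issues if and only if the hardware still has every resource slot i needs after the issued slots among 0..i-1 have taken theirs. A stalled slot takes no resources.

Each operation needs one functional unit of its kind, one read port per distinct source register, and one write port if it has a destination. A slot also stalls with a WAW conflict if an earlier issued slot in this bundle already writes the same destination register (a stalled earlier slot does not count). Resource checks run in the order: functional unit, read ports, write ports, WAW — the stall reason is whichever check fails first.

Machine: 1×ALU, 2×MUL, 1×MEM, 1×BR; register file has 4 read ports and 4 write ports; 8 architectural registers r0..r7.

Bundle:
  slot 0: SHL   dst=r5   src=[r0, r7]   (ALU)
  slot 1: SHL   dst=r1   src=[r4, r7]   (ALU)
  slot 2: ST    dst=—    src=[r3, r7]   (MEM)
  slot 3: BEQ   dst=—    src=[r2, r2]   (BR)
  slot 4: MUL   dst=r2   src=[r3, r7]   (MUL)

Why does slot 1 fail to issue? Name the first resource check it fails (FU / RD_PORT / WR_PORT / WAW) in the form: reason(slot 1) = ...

reason(slot 1) = FU

(0) want 1×ALU +2rd +1wr — yes → AL0|MU2|ME1|BR1|rd2|wr3
(1) want 1×ALU +2rd +1wr — FU → AL0|MU2|ME1|BR1|rd2|wr3
(2) want 1×MEM +2rd +0wr — yes → AL0|MU2|ME0|BR1|rd0|wr3
(3) want 1×BR +1rd +0wr — RD_PORT → AL0|MU2|ME0|BR1|rd0|wr3
(4) want 1×MUL +2rd +1wr — RD_PORT → AL0|MU2|ME0|BR1|rd0|wr3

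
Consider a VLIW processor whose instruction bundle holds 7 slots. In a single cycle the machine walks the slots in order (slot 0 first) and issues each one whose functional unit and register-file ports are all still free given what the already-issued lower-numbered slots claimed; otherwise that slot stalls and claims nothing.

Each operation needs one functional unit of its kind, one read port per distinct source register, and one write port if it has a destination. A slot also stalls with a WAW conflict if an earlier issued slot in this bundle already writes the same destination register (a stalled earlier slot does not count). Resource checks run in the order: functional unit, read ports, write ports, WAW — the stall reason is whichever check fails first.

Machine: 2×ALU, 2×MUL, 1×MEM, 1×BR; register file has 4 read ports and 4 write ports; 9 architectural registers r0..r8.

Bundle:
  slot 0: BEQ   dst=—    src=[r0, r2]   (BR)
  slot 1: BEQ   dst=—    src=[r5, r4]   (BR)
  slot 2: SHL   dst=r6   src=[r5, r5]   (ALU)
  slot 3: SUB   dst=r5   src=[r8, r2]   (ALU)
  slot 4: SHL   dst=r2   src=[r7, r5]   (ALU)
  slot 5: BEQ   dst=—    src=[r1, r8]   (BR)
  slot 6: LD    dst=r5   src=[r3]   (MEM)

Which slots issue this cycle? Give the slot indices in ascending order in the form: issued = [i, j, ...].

issued = [0, 2, 6]

  0. BR ⇒ go  {2A/2Mu/1Ld/0B | 2r 4w}
  1. BR ⇒ no(FU)  {2A/2Mu/1Ld/0B | 2r 4w}
  2. ALU→r6 ⇒ go  {1A/2Mu/1Ld/0B | 1r 3w}
  3. ALU→r5 ⇒ no(RD_PORT)  {1A/2Mu/1Ld/0B | 1r 3w}
  4. ALU→r2 ⇒ no(RD_PORT)  {1A/2Mu/1Ld/0B | 1r 3w}
  5. BR ⇒ no(FU)  {1A/2Mu/1Ld/0B | 1r 3w}
  6. MEM→r5 ⇒ go  {1A/2Mu/0Ld/0B | 0r 2w}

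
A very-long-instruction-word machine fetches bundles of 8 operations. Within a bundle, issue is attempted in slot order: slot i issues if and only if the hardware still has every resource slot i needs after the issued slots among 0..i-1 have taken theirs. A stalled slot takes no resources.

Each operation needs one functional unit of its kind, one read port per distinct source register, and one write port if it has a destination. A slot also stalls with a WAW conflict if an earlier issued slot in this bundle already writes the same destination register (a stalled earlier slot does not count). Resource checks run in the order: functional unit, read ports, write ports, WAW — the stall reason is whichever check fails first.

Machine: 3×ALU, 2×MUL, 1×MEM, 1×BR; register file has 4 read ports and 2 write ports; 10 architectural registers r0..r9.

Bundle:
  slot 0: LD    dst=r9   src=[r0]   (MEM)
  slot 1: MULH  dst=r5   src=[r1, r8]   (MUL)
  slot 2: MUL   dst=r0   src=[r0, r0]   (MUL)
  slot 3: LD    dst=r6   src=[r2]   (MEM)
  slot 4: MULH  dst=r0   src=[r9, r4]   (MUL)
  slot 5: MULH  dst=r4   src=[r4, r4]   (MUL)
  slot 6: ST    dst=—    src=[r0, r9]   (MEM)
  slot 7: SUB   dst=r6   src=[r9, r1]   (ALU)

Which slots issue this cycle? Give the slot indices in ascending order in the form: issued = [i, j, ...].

issued = [0, 1]

#0 MEM src=r0 dispatched  <A:3 Mu:2 Ld:0 B:1 rd:3 wr:1>
#1 MUL src=r1,r8 dispatched  <A:3 Mu:1 Ld:0 B:1 rd:1 wr:0>
#2 MUL src=r0,r0 held:WR_PORT  <A:3 Mu:1 Ld:0 B:1 rd:1 wr:0>
#3 MEM src=r2 held:FU  <A:3 Mu:1 Ld:0 B:1 rd:1 wr:0>
#4 MUL src=r9,r4 held:RD_PORT  <A:3 Mu:1 Ld:0 B:1 rd:1 wr:0>
#5 MUL src=r4,r4 held:WR_PORT  <A:3 Mu:1 Ld:0 B:1 rd:1 wr:0>
#6 MEM src=r0,r9 held:FU  <A:3 Mu:1 Ld:0 B:1 rd:1 wr:0>
#7 ALU src=r9,r1 held:RD_PORT  <A:3 Mu:1 Ld:0 B:1 rd:1 wr:0>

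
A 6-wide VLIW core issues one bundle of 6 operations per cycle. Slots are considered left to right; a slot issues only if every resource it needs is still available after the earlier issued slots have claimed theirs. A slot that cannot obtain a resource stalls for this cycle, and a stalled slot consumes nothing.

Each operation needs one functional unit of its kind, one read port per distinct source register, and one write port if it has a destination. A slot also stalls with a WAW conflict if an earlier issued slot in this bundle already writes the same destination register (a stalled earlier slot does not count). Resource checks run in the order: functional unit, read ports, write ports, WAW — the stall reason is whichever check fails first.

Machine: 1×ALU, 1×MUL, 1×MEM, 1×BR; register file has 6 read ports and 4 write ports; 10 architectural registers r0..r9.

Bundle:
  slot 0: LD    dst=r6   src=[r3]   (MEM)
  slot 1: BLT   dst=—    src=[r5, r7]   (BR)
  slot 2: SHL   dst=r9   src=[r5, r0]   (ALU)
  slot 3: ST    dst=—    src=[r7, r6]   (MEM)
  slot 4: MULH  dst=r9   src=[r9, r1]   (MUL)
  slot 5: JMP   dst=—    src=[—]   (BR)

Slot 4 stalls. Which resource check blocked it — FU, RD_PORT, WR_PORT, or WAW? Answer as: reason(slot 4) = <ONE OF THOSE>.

[0] MEM needs rd=1 wr=1: ok; after: ALU=1 MUL=1 MEM=0 BR=1, R=5, W=3
[1] BR needs rd=2 wr=0: ok; after: ALU=1 MUL=1 MEM=0 BR=0, R=3, W=3
[2] ALU needs rd=2 wr=1: ok; after: ALU=0 MUL=1 MEM=0 BR=0, R=1, W=2
[3] MEM needs rd=2 wr=0: FU; after: ALU=0 MUL=1 MEM=0 BR=0, R=1, W=2
[4] MUL needs rd=2 wr=1: RD_PORT; after: ALU=0 MUL=1 MEM=0 BR=0, R=1, W=2
[5] BR needs rd=0 wr=0: FU; after: ALU=0 MUL=1 MEM=0 BR=0, R=1, W=2

reason(slot 4) = RD_PORT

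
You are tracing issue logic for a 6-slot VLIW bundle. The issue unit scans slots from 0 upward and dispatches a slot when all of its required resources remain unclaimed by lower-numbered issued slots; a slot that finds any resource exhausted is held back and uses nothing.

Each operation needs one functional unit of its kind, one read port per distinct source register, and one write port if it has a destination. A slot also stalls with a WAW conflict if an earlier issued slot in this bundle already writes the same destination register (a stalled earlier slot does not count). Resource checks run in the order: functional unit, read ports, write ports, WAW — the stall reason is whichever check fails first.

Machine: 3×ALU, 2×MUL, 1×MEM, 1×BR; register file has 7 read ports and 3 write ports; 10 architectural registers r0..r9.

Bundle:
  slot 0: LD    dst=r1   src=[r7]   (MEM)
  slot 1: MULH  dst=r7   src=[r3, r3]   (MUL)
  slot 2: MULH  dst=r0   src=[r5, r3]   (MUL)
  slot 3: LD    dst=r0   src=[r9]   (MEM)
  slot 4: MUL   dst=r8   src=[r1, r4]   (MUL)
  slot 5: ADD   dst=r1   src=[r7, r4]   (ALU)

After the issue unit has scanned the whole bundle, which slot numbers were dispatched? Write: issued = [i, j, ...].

#0 MEM src=r7 dispatched  <A:3 Mu:2 Ld:0 B:1 rd:6 wr:2>
#1 MUL src=r3,r3 dispatched  <A:3 Mu:1 Ld:0 B:1 rd:5 wr:1>
#2 MUL src=r5,r3 dispatched  <A:3 Mu:0 Ld:0 B:1 rd:3 wr:0>
#3 MEM src=r9 held:FU  <A:3 Mu:0 Ld:0 B:1 rd:3 wr:0>
#4 MUL src=r1,r4 held:FU  <A:3 Mu:0 Ld:0 B:1 rd:3 wr:0>
#5 ALU src=r7,r4 held:WR_PORT  <A:3 Mu:0 Ld:0 B:1 rd:3 wr:0>

issued = [0, 1, 2]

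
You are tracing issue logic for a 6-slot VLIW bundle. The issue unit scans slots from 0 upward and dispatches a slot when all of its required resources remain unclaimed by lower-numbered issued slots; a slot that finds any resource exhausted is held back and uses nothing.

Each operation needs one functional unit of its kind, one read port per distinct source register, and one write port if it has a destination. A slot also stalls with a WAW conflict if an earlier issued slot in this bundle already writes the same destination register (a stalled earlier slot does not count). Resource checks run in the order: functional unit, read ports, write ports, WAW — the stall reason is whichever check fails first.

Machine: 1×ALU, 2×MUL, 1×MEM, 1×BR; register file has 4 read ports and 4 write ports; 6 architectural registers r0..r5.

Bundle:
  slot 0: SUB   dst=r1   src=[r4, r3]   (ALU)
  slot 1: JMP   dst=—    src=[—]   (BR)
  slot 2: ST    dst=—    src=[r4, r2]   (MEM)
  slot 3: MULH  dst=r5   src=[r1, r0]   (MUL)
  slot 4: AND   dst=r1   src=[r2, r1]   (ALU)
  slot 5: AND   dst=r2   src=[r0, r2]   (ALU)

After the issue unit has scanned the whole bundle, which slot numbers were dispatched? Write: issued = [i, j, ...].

(0) want 1×ALU +2rd +1wr — yes → AL0|MU2|ME1|BR1|rd2|wr3
(1) want 1×BR +0rd +0wr — yes → AL0|MU2|ME1|BR0|rd2|wr3
(2) want 1×MEM +2rd +0wr — yes → AL0|MU2|ME0|BR0|rd0|wr3
(3) want 1×MUL +2rd +1wr — RD_PORT → AL0|MU2|ME0|BR0|rd0|wr3
(4) want 1×ALU +2rd +1wr — FU → AL0|MU2|ME0|BR0|rd0|wr3
(5) want 1×ALU +2rd +1wr — FU → AL0|MU2|ME0|BR0|rd0|wr3

issued = [0, 1, 2]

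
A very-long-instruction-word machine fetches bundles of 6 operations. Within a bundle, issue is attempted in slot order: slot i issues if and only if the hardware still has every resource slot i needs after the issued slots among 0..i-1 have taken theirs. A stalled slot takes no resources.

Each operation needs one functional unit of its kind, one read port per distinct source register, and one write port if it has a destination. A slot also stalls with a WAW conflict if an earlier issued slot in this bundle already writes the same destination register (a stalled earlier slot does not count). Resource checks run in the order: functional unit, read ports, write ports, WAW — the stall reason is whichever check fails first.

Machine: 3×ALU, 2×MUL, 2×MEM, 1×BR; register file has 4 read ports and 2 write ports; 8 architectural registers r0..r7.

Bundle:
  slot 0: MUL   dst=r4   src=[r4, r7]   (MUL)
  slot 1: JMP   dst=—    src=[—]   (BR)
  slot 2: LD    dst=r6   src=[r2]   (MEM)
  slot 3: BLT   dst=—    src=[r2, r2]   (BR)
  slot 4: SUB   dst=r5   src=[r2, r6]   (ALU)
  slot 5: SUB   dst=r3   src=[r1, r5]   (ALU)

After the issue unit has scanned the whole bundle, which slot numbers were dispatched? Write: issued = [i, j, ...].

issued = [0, 1, 2]

#0 MUL src=r4,r7 dispatched  <A:3 Mu:1 Ld:2 B:1 rd:2 wr:1>
#1 BR src=- dispatched  <A:3 Mu:1 Ld:2 B:0 rd:2 wr:1>
#2 MEM src=r2 dispatched  <A:3 Mu:1 Ld:1 B:0 rd:1 wr:0>
#3 BR src=r2,r2 held:FU  <A:3 Mu:1 Ld:1 B:0 rd:1 wr:0>
#4 ALU src=r2,r6 held:RD_PORT  <A:3 Mu:1 Ld:1 B:0 rd:1 wr:0>
#5 ALU src=r1,r5 held:RD_PORT  <A:3 Mu:1 Ld:1 B:0 rd:1 wr:0>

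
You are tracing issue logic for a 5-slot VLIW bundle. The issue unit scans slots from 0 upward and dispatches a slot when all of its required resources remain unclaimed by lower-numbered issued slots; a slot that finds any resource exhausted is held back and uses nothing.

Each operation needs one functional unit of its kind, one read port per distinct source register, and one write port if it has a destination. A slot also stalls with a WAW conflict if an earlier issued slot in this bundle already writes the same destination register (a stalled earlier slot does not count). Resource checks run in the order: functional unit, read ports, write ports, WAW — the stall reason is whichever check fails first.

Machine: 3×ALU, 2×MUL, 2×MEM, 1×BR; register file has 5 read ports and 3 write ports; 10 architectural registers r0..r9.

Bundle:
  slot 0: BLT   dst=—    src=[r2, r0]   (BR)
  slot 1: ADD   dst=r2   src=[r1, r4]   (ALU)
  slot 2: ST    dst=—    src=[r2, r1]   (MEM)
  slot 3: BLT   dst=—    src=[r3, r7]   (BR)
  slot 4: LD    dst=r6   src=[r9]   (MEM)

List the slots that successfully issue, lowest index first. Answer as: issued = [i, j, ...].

issued = [0, 1, 4]

#0 BR src=r2,r0 dispatched  <A:3 Mu:2 Ld:2 B:0 rd:3 wr:3>
#1 ALU src=r1,r4 dispatched  <A:2 Mu:2 Ld:2 B:0 rd:1 wr:2>
#2 MEM src=r2,r1 held:RD_PORT  <A:2 Mu:2 Ld:2 B:0 rd:1 wr:2>
#3 BR src=r3,r7 held:FU  <A:2 Mu:2 Ld:2 B:0 rd:1 wr:2>
#4 MEM src=r9 dispatched  <A:2 Mu:2 Ld:1 B:0 rd:0 wr:1>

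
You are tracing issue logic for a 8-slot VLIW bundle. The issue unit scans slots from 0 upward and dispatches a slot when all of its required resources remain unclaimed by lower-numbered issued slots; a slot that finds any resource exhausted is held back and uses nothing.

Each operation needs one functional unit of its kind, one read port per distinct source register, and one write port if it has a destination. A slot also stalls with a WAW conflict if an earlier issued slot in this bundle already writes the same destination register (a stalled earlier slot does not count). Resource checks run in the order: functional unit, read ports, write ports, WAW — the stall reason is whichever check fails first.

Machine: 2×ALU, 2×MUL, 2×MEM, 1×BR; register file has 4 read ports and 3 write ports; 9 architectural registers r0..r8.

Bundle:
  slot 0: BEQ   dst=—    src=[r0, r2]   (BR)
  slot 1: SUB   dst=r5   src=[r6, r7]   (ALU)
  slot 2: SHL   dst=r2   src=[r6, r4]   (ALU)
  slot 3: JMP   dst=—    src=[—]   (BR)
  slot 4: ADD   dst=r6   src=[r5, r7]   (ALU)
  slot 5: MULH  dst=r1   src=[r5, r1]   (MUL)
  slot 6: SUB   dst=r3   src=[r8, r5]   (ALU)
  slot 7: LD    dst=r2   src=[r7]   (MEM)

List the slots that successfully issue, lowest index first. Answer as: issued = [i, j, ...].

  0. BR ⇒ go  {2A/2Mu/2Ld/0B | 2r 3w}
  1. ALU→r5 ⇒ go  {1A/2Mu/2Ld/0B | 0r 2w}
  2. ALU→r2 ⇒ no(RD_PORT)  {1A/2Mu/2Ld/0B | 0r 2w}
  3. BR ⇒ no(FU)  {1A/2Mu/2Ld/0B | 0r 2w}
  4. ALU→r6 ⇒ no(RD_PORT)  {1A/2Mu/2Ld/0B | 0r 2w}
  5. MUL→r1 ⇒ no(RD_PORT)  {1A/2Mu/2Ld/0B | 0r 2w}
  6. ALU→r3 ⇒ no(RD_PORT)  {1A/2Mu/2Ld/0B | 0r 2w}
  7. MEM→r2 ⇒ no(RD_PORT)  {1A/2Mu/2Ld/0B | 0r 2w}

issued = [0, 1]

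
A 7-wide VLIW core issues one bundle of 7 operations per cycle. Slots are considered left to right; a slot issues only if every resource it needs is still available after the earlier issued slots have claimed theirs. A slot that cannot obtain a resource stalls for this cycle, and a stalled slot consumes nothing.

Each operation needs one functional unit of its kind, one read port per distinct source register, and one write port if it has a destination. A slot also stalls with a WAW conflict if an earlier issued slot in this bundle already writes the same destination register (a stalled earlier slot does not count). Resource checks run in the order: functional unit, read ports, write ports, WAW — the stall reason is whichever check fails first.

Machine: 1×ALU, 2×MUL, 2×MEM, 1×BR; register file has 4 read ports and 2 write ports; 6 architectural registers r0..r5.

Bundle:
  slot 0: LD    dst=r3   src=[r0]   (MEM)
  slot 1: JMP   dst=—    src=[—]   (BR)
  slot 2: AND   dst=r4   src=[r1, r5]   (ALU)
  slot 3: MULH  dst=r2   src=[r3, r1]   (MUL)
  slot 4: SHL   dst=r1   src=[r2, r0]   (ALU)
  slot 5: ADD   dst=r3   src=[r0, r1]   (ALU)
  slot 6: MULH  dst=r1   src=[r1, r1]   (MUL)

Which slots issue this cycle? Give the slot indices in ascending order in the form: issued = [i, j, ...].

[0] MEM needs rd=1 wr=1: ok; after: ALU=1 MUL=2 MEM=1 BR=1, R=3, W=1
[1] BR needs rd=0 wr=0: ok; after: ALU=1 MUL=2 MEM=1 BR=0, R=3, W=1
[2] ALU needs rd=2 wr=1: ok; after: ALU=0 MUL=2 MEM=1 BR=0, R=1, W=0
[3] MUL needs rd=2 wr=1: RD_PORT; after: ALU=0 MUL=2 MEM=1 BR=0, R=1, W=0
[4] ALU needs rd=2 wr=1: FU; after: ALU=0 MUL=2 MEM=1 BR=0, R=1, W=0
[5] ALU needs rd=2 wr=1: FU; after: ALU=0 MUL=2 MEM=1 BR=0, R=1, W=0
[6] MUL needs rd=1 wr=1: WR_PORT; after: ALU=0 MUL=2 MEM=1 BR=0, R=1, W=0

issued = [0, 1, 2]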